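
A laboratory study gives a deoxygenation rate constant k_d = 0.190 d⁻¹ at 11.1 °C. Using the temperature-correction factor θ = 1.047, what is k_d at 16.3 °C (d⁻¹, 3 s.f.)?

k_d(T₂) = k_d(T₁) · θ^(T₂−T₁) = 0.190 × 1.047^(16.3−11.1)
= 0.190 × 1.047^5.20 = 0.190 × 1.270 = 0.2413 d⁻¹.

k_d ≈ 0.241 d⁻¹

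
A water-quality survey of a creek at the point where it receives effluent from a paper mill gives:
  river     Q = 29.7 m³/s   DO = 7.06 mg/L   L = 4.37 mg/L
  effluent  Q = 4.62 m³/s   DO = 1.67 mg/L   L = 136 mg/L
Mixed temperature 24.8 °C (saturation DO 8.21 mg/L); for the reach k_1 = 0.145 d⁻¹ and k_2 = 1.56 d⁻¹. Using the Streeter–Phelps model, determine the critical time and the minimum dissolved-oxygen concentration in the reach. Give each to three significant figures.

Mixed DO = (29.7×7.06 + 4.62×1.67)/(29.7+4.62) = 217.4/34.32 = 6.334 mg/L.
Mixed L₀ = (29.7×4.37 + 4.62×136)/(34.32) = 758.1/34.32 = 22.09 mg/L.
Initial deficit D₀ = C_s − DO₀ = 8.21 − 6.334 = 1.876 mg/L.
t_c = (1/1.415) ln[(1.56/0.145)(1 − 1.876×1.415/(0.145×22.09))] = 0.7067 × ln(1.844) = 0.4325 d.
D_c = (0.145/1.56) × 22.09 × e^(−0.145×0.4325) = 0.09295 × 22.09 × 0.9392 = 1.928 mg/L.
Minimum DO = 8.21 − 1.928 = 6.282 mg/L.

t_c ≈ 0.433 d; minimum DO ≈ 6.28 mg/L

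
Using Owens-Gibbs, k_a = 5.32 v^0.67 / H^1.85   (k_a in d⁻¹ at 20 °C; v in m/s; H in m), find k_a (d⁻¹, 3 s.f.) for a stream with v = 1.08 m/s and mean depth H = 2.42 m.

k_a ≈ 1.09 d⁻¹

k_a = 5.32 × 1.08^0.67 / 2.42^1.85 = 5.32 × 1.053 / 5.129 = 1.092 d⁻¹.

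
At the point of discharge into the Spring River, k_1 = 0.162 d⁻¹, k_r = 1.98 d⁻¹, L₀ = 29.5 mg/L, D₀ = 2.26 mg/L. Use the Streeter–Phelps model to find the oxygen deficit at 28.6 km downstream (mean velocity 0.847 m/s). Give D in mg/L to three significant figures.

D ≈ 2.30 mg/L

Travel time t = x/v = 28.6 km / (0.847 m/s) = 28600 m / 0.847 m/s = 33770 s = 0.3908 d.
k_1 L₀/(k_r−k_1) = 0.162×29.5/(1.98−0.162) = 4.779/1.818 = 2.629 mg/L.
e^(−k_1 t) = e^(−0.162×0.3908) = 0.9387; e^(−k_r t) = e^(−1.98×0.3908) = 0.4613.
D = 2.629 × (0.9387 − 0.4613) + 2.26 × 0.4613 = 1.255 + 1.042 = 2.297 mg/L.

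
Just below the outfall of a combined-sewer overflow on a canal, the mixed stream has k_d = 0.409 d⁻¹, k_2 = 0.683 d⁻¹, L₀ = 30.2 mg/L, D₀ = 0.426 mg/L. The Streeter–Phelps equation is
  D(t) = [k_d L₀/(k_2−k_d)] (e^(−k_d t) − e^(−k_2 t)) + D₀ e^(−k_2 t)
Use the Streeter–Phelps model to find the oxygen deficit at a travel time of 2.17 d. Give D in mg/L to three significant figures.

D ≈ 8.41 mg/L

k_d L₀/(k_2−k_d) = 0.409×30.2/(0.683−0.409) = 12.35/0.2740 = 45.08 mg/L.
e^(−k_d t) = e^(−0.409×2.170) = 0.4117; e^(−k_2 t) = e^(−0.683×2.170) = 0.2272.
D = 45.08 × (0.4117 − 0.2272) + 0.426 × 0.2272 = 8.318 + 0.09677 = 8.415 mg/L.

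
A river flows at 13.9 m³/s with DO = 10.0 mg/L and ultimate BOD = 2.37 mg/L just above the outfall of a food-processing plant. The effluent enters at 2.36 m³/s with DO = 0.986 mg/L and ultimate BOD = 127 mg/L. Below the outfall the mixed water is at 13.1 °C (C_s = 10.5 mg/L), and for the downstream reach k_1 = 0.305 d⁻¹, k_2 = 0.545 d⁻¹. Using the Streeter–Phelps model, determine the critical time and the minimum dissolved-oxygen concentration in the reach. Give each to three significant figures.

t_c ≈ 2.12 d; minimum DO ≈ 4.50 mg/L

Mixed DO = (13.9×10.0 + 2.36×0.986)/(13.9+2.36) = 141.3/16.26 = 8.692 mg/L.
Mixed L₀ = (13.9×2.37 + 2.36×127)/(16.26) = 332.7/16.26 = 20.46 mg/L.
Initial deficit D₀ = C_s − DO₀ = 10.5 − 8.692 = 1.808 mg/L.
t_c = (1/0.2400) ln[(0.545/0.305)(1 − 1.808×0.2400/(0.305×20.46))] = 4.167 × ln(1.663) = 2.118 d.
D_c = (0.305/0.545) × 20.46 × e^(−0.305×2.118) = 0.5596 × 20.46 × 0.5241 = 6.001 mg/L.
Minimum DO = 10.5 − 6.001 = 4.499 mg/L.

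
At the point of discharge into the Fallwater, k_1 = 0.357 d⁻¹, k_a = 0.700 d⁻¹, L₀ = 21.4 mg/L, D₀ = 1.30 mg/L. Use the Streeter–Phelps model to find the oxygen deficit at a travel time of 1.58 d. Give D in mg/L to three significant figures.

D ≈ 5.73 mg/L

k_1 L₀/(k_a−k_1) = 0.357×21.4/(0.700−0.357) = 7.640/0.3430 = 22.27 mg/L.
e^(−k_1 t) = e^(−0.357×1.580) = 0.5689; e^(−k_a t) = e^(−0.700×1.580) = 0.3309.
D = 22.27 × (0.5689 − 0.3309) + 1.30 × 0.3309 = 5.301 + 0.4301 = 5.732 mg/L.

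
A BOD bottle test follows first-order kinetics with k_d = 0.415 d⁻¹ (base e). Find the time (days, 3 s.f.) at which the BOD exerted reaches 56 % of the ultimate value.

t ≈ 1.98 d

y/L₀ = 1 − e^(−k_d t) = 0.56 ⇒ e^(−k_d t) = 0.440
t = −ln(0.440) / 0.415 = 0.8210 / 0.415 = 1.978 d.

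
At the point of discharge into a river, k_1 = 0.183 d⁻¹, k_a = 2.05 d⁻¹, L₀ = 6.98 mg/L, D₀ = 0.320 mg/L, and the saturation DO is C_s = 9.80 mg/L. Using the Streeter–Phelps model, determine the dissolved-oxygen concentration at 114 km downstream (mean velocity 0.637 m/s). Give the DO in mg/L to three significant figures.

Travel time t = x/v = 114 km / (0.637 m/s) = 114000 m / 0.637 m/s = 179000 s = 2.071 d.
k_1 L₀/(k_a−k_1) = 0.183×6.98/(2.05−0.183) = 1.277/1.867 = 0.6842 mg/L.
e^(−k_1 t) = e^(−0.183×2.071) = 0.6845; e^(−k_a t) = e^(−2.05×2.071) = 0.01432.
D = 0.6842 × (0.6845 − 0.01432) + 0.320 × 0.01432 = 0.4585 + 0.004582 = 0.4631 mg/L.
DO = C_s − D = 9.80 − 0.4631 = 9.337 mg/L.

DO ≈ 9.34 mg/L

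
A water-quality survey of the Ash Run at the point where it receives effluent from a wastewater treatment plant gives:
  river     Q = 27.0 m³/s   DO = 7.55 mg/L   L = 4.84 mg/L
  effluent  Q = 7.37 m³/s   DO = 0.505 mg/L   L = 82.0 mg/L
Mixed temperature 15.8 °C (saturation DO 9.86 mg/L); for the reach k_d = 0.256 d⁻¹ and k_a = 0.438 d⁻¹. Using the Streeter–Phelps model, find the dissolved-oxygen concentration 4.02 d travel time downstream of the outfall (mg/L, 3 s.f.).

DO ≈ 3.63 mg/L

Mixed DO = (27.0×7.55 + 7.37×0.505)/(27.0+7.37) = 207.6/34.37 = 6.039 mg/L.
Mixed L₀ = (27.0×4.84 + 7.37×82.0)/(34.37) = 735.0/34.37 = 21.39 mg/L.
Initial deficit D₀ = C_s − DO₀ = 9.86 − 6.039 = 3.821 mg/L.
D(4.02) = [0.256×21.39/(0.438−0.256)](e^(−0.256×4.02) − e^(−0.438×4.02)) + 3.821 e^(−0.438×4.02)
= 30.08 × (0.3573 − 0.1719) + 3.821 × 0.1719 = 6.234 mg/L.
DO = 9.86 − 6.234 = 3.626 mg/L.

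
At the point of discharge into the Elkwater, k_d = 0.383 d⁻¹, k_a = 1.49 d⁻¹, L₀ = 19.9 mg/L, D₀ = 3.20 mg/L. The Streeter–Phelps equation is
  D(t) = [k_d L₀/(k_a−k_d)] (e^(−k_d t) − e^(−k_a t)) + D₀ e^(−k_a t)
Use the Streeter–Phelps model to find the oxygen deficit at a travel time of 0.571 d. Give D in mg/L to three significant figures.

D ≈ 3.96 mg/L

k_d L₀/(k_a−k_d) = 0.383×19.9/(1.49−0.383) = 7.622/1.107 = 6.885 mg/L.
e^(−k_d t) = e^(−0.383×0.5710) = 0.8036; e^(−k_a t) = e^(−1.49×0.5710) = 0.4271.
D = 6.885 × (0.8036 − 0.4271) + 3.20 × 0.4271 = 2.592 + 1.367 = 3.959 mg/L.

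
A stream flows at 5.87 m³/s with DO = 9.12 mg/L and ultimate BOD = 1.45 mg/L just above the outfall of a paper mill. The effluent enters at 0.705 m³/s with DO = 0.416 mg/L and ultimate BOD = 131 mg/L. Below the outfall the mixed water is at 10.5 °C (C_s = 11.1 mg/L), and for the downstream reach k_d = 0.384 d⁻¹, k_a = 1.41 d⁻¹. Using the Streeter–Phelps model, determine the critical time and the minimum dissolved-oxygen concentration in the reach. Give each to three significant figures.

Mixed DO = (5.87×9.12 + 0.705×0.416)/(5.87+0.705) = 53.83/6.575 = 8.187 mg/L.
Mixed L₀ = (5.87×1.45 + 0.705×131)/(6.575) = 100.9/6.575 = 15.34 mg/L.
Initial deficit D₀ = C_s − DO₀ = 11.1 − 8.187 = 2.913 mg/L.
t_c = (1/1.026) ln[(1.41/0.384)(1 − 2.913×1.026/(0.384×15.34))] = 0.9747 × ln(1.809) = 0.5776 d.
D_c = (0.384/1.41) × 15.34 × e^(−0.384×0.5776) = 0.2723 × 15.34 × 0.8011 = 3.347 mg/L.
Minimum DO = 11.1 − 3.347 = 7.753 mg/L.

t_c ≈ 0.578 d; minimum DO ≈ 7.75 mg/L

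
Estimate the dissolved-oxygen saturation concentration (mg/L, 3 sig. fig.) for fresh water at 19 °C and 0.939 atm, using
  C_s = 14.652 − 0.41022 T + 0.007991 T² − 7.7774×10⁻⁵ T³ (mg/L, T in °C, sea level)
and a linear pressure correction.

At sea level: C_s = 14.652 − 0.41022×19 + 0.007991×19² − 7.7774×10⁻⁵×19³ = 9.209 mg/L.
Pressure correction: C_s' = 9.209 × 0.939 = 8.647 mg/L.

C_s ≈ 8.65 mg/L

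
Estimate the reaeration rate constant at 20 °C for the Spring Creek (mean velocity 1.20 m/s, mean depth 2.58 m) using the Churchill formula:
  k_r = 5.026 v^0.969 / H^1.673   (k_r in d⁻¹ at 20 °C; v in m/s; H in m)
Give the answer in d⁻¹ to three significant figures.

k_r ≈ 1.23 d⁻¹

k_r = 5.026 × 1.20^0.969 / 2.58^1.673 = 5.026 × 1.193 / 4.882 = 1.228 d⁻¹.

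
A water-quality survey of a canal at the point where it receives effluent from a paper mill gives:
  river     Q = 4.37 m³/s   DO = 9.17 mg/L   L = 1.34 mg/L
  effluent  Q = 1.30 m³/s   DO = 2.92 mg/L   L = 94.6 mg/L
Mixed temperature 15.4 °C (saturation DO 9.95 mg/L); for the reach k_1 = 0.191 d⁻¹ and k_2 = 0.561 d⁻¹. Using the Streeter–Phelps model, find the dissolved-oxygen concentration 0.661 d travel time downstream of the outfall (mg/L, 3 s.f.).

Mixed DO = (4.37×9.17 + 1.30×2.92)/(4.37+1.30) = 43.87/5.670 = 7.737 mg/L.
Mixed L₀ = (4.37×1.34 + 1.30×94.6)/(5.670) = 128.8/5.670 = 22.72 mg/L.
Initial deficit D₀ = C_s − DO₀ = 9.95 − 7.737 = 2.213 mg/L.
D(0.661) = [0.191×22.72/(0.561−0.191)](e^(−0.191×0.661) − e^(−0.561×0.661)) + 2.213 e^(−0.561×0.661)
= 11.73 × (0.8814 − 0.6902) + 2.213 × 0.6902 = 3.770 mg/L.
DO = 9.95 − 3.770 = 6.180 mg/L.

DO ≈ 6.18 mg/L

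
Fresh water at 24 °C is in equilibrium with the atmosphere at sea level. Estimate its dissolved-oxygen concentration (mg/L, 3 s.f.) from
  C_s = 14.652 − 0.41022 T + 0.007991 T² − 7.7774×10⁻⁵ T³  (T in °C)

C_s = 14.652 − 0.41022×24 + 0.007991×24² − 7.7774×10⁻⁵×24³ = 8.334 mg/L.

C_s ≈ 8.33 mg/L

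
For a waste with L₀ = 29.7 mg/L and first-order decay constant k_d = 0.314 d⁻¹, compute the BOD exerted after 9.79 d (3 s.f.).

y_t = L₀(1 − e^(−k_d t)) = 29.7 × (1 − e^(−0.314×9.79))
= 29.7 × (1 − 0.04623) = 29.7 × 0.9538 = 28.33 mg/L.

y ≈ 28.3 mg/L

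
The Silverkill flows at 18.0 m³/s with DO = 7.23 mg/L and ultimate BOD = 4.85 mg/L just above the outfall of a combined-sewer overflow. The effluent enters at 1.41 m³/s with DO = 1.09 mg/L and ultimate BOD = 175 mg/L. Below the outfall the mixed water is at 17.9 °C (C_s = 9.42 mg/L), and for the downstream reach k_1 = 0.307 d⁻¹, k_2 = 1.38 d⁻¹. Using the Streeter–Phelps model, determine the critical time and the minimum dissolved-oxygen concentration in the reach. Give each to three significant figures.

Mixed DO = (18.0×7.23 + 1.41×1.09)/(18.0+1.41) = 131.7/19.41 = 6.784 mg/L.
Mixed L₀ = (18.0×4.85 + 1.41×175)/(19.41) = 334.1/19.41 = 17.21 mg/L.
Initial deficit D₀ = C_s − DO₀ = 9.42 − 6.784 = 2.636 mg/L.
t_c = (1/1.073) ln[(1.38/0.307)(1 − 2.636×1.073/(0.307×17.21))] = 0.9320 × ln(2.089) = 0.6864 d.
D_c = (0.307/1.38) × 17.21 × e^(−0.307×0.6864) = 0.2225 × 17.21 × 0.8100 = 3.101 mg/L.
Minimum DO = 9.42 − 3.101 = 6.319 mg/L.

t_c ≈ 0.686 d; minimum DO ≈ 6.32 mg/L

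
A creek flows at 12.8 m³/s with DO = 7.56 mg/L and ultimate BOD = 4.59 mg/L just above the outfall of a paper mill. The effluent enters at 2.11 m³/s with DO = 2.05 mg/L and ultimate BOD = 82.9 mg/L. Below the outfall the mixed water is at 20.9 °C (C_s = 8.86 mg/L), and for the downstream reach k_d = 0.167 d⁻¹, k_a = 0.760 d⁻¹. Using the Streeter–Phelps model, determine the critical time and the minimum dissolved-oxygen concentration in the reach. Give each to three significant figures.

Mixed DO = (12.8×7.56 + 2.11×2.05)/(12.8+2.11) = 101.1/14.91 = 6.780 mg/L.
Mixed L₀ = (12.8×4.59 + 2.11×82.9)/(14.91) = 233.7/14.91 = 15.67 mg/L.
Initial deficit D₀ = C_s − DO₀ = 8.86 − 6.780 = 2.080 mg/L.
t_c = (1/0.5930) ln[(0.760/0.167)(1 − 2.080×0.5930/(0.167×15.67))] = 1.686 × ln(2.406) = 1.481 d.
D_c = (0.167/0.760) × 15.67 × e^(−0.167×1.481) = 0.2197 × 15.67 × 0.7809 = 2.689 mg/L.
Minimum DO = 8.86 − 2.689 = 6.171 mg/L.

t_c ≈ 1.48 d; minimum DO ≈ 6.17 mg/L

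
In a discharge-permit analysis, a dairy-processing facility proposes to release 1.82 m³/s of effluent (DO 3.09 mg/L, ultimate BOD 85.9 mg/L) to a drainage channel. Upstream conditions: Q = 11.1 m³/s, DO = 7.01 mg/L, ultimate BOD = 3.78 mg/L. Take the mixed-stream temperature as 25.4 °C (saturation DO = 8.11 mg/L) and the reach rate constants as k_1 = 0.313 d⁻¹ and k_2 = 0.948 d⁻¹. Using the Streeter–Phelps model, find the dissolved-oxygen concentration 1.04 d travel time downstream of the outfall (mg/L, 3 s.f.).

DO ≈ 4.85 mg/L

Mixed DO = (11.1×7.01 + 1.82×3.09)/(11.1+1.82) = 83.43/12.92 = 6.458 mg/L.
Mixed L₀ = (11.1×3.78 + 1.82×85.9)/(12.92) = 198.3/12.92 = 15.35 mg/L.
Initial deficit D₀ = C_s − DO₀ = 8.11 − 6.458 = 1.652 mg/L.
D(1.04) = [0.313×15.35/(0.948−0.313)](e^(−0.313×1.04) − e^(−0.948×1.04)) + 1.652 e^(−0.948×1.04)
= 7.565 × (0.7222 − 0.3731) + 1.652 × 0.3731 = 3.257 mg/L.
DO = 8.11 − 3.257 = 4.853 mg/L.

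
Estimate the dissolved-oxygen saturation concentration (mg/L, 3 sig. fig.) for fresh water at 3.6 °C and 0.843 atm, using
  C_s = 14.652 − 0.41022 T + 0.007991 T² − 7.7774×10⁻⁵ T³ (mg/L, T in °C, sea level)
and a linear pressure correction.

C_s ≈ 11.2 mg/L

At sea level: C_s = 14.652 − 0.41022×3.6 + 0.007991×3.6² − 7.7774×10⁻⁵×3.6³ = 13.28 mg/L.
Pressure correction: C_s' = 13.28 × 0.843 = 11.19 mg/L.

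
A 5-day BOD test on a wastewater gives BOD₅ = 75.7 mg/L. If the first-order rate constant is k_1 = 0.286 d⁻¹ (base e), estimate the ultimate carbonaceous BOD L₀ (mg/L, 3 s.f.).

L₀ ≈ 99.5 mg/L

BOD₅ = L₀(1 − e^(−5k_1)) ⇒ L₀ = BOD₅ / (1 − e^(−5×0.286))
= 75.7 / (1 − 0.2393) = 75.7 / 0.7607 = 99.51 mg/L.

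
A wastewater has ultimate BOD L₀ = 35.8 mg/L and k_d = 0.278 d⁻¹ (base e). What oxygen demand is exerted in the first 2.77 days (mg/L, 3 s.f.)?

y_t = L₀(1 − e^(−k_d t)) = 35.8 × (1 − e^(−0.278×2.77))
= 35.8 × (1 − 0.4630) = 35.8 × 0.5370 = 19.23 mg/L.

y ≈ 19.2 mg/L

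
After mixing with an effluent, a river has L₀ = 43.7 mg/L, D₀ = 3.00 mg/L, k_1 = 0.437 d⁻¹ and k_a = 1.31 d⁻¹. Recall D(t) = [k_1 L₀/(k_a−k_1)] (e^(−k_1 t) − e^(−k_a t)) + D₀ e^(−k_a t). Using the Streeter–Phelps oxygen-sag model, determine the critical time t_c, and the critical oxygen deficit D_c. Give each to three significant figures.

t_c ≈ 1.09 d; D_c ≈ 9.06 mg/L

With k_a/k_1 = 2.998 and 1 − D₀(k_a−k_1)/(k_1 L₀) = 0.8629,
t_c = ln(2.998 × 0.8629) / (1.31 − 0.437) = ln(2.587) / 0.8730 = 0.9503/0.8730 = 1.089 d.
D_c = (k_1/k_a) L₀ e^(−k_1 t_c) = (0.437/1.31) × 43.7 × e^(−0.437×1.089) = 0.3336 × 43.7 × 0.6214 = 9.059 mg/L.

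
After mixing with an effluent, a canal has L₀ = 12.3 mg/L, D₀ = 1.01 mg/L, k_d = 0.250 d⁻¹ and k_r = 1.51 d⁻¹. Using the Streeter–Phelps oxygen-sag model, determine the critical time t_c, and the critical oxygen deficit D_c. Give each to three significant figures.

t_c = [1/(k_r−k_d)] ln[(k_r/k_d)(1 − D₀(k_r−k_d)/(k_d L₀))]
= [1/(1.51−0.250)] ln[(1.51/0.250)(1 − 1.01×1.260/(0.250×12.3))]
= (1/1.260) ln[6.040 × 0.5861] = 0.7937 × ln(3.540) = 0.7937 × 1.264 = 1.003 d.
D_c = (k_d/k_r) L₀ e^(−k_d t_c) = (0.250/1.51) × 12.3 × e^(−0.250×1.003) = 0.1656 × 12.3 × 0.7781 = 1.585 mg/L.

t_c ≈ 1.00 d; D_c ≈ 1.58 mg/L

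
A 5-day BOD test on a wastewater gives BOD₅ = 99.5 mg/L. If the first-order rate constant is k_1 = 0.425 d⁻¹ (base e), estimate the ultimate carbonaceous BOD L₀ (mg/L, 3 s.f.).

BOD₅ = L₀(1 − e^(−5k_1)) ⇒ L₀ = BOD₅ / (1 − e^(−5×0.425))
= 99.5 / (1 − 0.1194) = 99.5 / 0.8806 = 113.0 mg/L.

L₀ ≈ 113 mg/L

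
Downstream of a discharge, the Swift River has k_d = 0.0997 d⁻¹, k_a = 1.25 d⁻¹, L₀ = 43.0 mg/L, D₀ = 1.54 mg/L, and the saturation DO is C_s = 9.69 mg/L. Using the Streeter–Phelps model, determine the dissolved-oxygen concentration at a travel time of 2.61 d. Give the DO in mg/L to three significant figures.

k_d L₀/(k_a−k_d) = 0.0997×43.0/(1.25−0.0997) = 4.287/1.150 = 3.727 mg/L.
e^(−k_d t) = e^(−0.0997×2.610) = 0.7709; e^(−k_a t) = e^(−1.25×2.610) = 0.03829.
D = 3.727 × (0.7709 − 0.03829) + 1.54 × 0.03829 = 2.730 + 0.05897 = 2.789 mg/L.
DO = C_s − D = 9.69 − 2.789 = 6.901 mg/L.

DO ≈ 6.90 mg/L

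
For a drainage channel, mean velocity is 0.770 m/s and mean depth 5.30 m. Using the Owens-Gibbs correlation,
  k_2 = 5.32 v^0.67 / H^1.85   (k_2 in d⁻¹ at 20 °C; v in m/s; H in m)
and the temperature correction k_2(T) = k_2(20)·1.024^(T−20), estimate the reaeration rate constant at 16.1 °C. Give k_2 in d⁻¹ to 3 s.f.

k_2 ≈ 0.186 d⁻¹

k_2(20) = 5.32 × 0.770^0.67 / 5.30^1.85 = 5.32 × 0.8394 / 21.87 = 0.2042 d⁻¹.
k_2(16.1) = 0.2042 × 1.024^(16.1−20) = 0.2042 × 0.9117 = 0.1861 d⁻¹.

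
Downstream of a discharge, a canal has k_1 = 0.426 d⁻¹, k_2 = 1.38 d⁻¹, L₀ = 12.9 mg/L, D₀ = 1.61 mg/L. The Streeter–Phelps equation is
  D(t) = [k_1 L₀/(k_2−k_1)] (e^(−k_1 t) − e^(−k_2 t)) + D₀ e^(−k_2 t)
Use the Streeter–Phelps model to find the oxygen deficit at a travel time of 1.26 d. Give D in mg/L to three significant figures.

k_1 L₀/(k_2−k_1) = 0.426×12.9/(1.38−0.426) = 5.495/0.9540 = 5.760 mg/L.
e^(−k_1 t) = e^(−0.426×1.260) = 0.5846; e^(−k_2 t) = e^(−1.38×1.260) = 0.1757.
D = 5.760 × (0.5846 − 0.1757) + 1.61 × 0.1757 = 2.355 + 0.2829 = 2.638 mg/L.

D ≈ 2.64 mg/L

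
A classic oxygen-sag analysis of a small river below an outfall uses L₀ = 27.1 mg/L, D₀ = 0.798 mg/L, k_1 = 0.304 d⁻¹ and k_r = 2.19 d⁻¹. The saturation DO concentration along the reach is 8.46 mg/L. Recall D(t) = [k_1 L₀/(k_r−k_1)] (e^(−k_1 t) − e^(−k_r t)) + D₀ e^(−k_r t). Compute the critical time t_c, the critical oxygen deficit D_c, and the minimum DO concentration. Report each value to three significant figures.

t_c ≈ 0.940 d; D_c ≈ 2.83 mg/L; min DO ≈ 5.63 mg/L

t_c = [1/(k_r−k_1)] ln[(k_r/k_1)(1 − D₀(k_r−k_1)/(k_1 L₀))]
= [1/(2.19−0.304)] ln[(2.19/0.304)(1 − 0.798×1.886/(0.304×27.1))]
= (1/1.886) ln[7.204 × 0.8173] = 0.5302 × ln(5.888) = 0.5302 × 1.773 = 0.9400 d.
D_c = (k_1/k_r) L₀ e^(−k_1 t_c) = (0.304/2.19) × 27.1 × e^(−0.304×0.9400) = 0.1388 × 27.1 × 0.7514 = 2.827 mg/L.
Minimum DO = C_s − D_c = 8.46 − 2.827 = 5.633 mg/L.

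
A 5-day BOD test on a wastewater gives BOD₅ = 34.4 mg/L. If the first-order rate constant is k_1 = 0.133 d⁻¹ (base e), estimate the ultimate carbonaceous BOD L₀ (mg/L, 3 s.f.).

BOD₅ = L₀(1 − e^(−5k_1)) ⇒ L₀ = BOD₅ / (1 − e^(−5×0.133))
= 34.4 / (1 − 0.5143) = 34.4 / 0.4857 = 70.82 mg/L.

L₀ ≈ 70.8 mg/L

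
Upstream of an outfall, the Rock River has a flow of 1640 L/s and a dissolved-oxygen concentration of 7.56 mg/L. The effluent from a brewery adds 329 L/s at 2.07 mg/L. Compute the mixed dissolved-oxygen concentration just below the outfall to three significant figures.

6.64 mg/L

Flow-weighted mixing: C = (Q_r C_r + Q_w C_w)/(Q_r + Q_w)
= (1640×7.56 + 329×2.07)/(1640 + 329) = 13080/1969 = 6.643 mg/L.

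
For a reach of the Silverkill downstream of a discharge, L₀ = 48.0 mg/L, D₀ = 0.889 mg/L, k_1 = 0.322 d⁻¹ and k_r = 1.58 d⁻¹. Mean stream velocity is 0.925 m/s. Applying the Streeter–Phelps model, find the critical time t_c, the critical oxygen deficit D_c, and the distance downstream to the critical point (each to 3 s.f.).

With k_r/k_1 = 4.907 and 1 − D₀(k_r−k_1)/(k_1 L₀) = 0.9276,
t_c = ln(4.907 × 0.9276) / (1.58 − 0.322) = ln(4.552) / 1.258 = 1.516/1.258 = 1.205 d.
L(t_c) = L₀ e^(−k_1 t_c) = 48.0 × 0.6785 = 32.57 mg/L, and at the critical point k_r D_c = k_1 L, so D_c = (0.322/1.58) × 32.57 = 6.637 mg/L.
x_c = v t_c = 0.925 m/s × 1.205 d × 86400 s/d = 96280 m ≈ 96.3 km.

t_c ≈ 1.20 d; D_c ≈ 6.64 mg/L; x_c ≈ 96.3 km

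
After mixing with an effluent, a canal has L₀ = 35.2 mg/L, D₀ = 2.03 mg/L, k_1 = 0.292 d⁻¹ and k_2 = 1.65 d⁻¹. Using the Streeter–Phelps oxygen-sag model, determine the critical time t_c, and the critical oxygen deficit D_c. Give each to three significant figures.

t_c ≈ 1.05 d; D_c ≈ 4.59 mg/L

t_c = [1/(k_2−k_1)] ln[(k_2/k_1)(1 − D₀(k_2−k_1)/(k_1 L₀))]
= [1/(1.65−0.292)] ln[(1.65/0.292)(1 − 2.03×1.358/(0.292×35.2))]
= (1/1.358) ln[5.651 × 0.7318] = 0.7364 × ln(4.135) = 0.7364 × 1.420 = 1.045 d.
L(t_c) = L₀ e^(−k_1 t_c) = 35.2 × 0.7370 = 25.94 mg/L, and at the critical point k_2 D_c = k_1 L, so D_c = (0.292/1.65) × 25.94 = 4.591 mg/L.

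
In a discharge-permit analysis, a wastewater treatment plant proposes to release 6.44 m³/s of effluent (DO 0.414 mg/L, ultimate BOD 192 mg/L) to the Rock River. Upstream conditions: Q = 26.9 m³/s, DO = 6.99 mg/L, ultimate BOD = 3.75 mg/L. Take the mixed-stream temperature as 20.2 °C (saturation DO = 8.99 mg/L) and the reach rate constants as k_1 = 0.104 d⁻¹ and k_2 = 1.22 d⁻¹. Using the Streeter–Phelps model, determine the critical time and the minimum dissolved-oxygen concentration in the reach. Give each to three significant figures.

Mixed DO = (26.9×6.99 + 6.44×0.414)/(26.9+6.44) = 190.7/33.34 = 5.720 mg/L.
Mixed L₀ = (26.9×3.75 + 6.44×192)/(33.34) = 1337/33.34 = 40.11 mg/L.
Initial deficit D₀ = C_s − DO₀ = 8.99 − 5.720 = 3.270 mg/L.
t_c = (1/1.116) ln[(1.22/0.104)(1 − 3.270×1.116/(0.104×40.11))] = 0.8961 × ln(1.468) = 0.3441 d.
D_c = (0.104/1.22) × 40.11 × e^(−0.104×0.3441) = 0.08525 × 40.11 × 0.9648 = 3.299 mg/L.
Minimum DO = 8.99 − 3.299 = 5.691 mg/L.

t_c ≈ 0.344 d; minimum DO ≈ 5.69 mg/L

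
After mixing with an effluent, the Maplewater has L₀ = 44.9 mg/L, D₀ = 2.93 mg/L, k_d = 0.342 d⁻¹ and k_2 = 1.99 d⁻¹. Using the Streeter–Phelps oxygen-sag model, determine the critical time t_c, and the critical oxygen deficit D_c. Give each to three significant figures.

t_c ≈ 0.840 d; D_c ≈ 5.79 mg/L

At the critical point dD/dt = 0, so k_d L₀ e^(−k_d t) = k_2 D. Substituting D(t) from the Streeter–Phelps equation and solving for t gives
t_c = ln[(k_2/k_d)(1 − D₀(k_2−k_d)/(k_d L₀))] / (k_2−k_d).
Here k_2−k_d = 1.648 d⁻¹ and 1 − D₀(k_2−k_d)/(k_d L₀) = 1 − 2.93×1.648/(0.342×44.9) = 0.6855, so
t_c = ln(5.819 × 0.6855) / 1.648 = 1.384 / 1.648 = 0.8395 d.
L(t_c) = L₀ e^(−k_d t_c) = 44.9 × 0.7504 = 33.69 mg/L, and at the critical point k_2 D_c = k_d L, so D_c = (0.342/1.99) × 33.69 = 5.791 mg/L.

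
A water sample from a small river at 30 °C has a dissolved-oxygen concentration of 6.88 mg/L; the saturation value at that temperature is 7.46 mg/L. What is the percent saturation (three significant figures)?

% saturation = C/C_s × 100 = 6.88/7.46 × 100 = 92.2 %.

92.2 % saturation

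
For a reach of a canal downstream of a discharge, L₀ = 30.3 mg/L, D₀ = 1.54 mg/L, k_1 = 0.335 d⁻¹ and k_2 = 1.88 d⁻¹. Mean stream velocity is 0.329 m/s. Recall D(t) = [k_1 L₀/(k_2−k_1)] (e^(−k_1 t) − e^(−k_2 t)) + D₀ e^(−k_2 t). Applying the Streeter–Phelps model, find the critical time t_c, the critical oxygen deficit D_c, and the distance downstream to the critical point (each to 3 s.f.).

With k_2/k_1 = 5.612 and 1 − D₀(k_2−k_1)/(k_1 L₀) = 0.7656,
t_c = ln(5.612 × 0.7656) / (1.88 − 0.335) = ln(4.296) / 1.545 = 1.458/1.545 = 0.9436 d.
D_c = (k_1/k_2) L₀ e^(−k_1 t_c) = (0.335/1.88) × 30.3 × e^(−0.335×0.9436) = 0.1782 × 30.3 × 0.7290 = 3.936 mg/L.
x_c = v t_c = 0.329 m/s × 0.9436 d × 86400 s/d = 26820 m ≈ 26.8 km.

t_c ≈ 0.944 d; D_c ≈ 3.94 mg/L; x_c ≈ 26.8 km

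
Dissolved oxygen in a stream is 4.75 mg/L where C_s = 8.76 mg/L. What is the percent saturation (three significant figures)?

% saturation = C/C_s × 100 = 4.75/8.76 × 100 = 54.2 %.

54.2 % saturation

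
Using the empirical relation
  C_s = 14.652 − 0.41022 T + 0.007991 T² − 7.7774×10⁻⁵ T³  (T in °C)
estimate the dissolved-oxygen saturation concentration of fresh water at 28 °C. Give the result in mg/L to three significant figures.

C_s ≈ 7.72 mg/L

C_s = 14.652 − 0.41022×28 + 0.007991×28² − 7.7774×10⁻⁵×28³ = 7.723 mg/L.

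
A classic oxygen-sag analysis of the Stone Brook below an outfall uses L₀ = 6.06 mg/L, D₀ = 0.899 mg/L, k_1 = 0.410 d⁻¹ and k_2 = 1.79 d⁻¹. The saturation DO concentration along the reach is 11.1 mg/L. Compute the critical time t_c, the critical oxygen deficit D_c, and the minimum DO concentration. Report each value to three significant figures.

With k_2/k_1 = 4.366 and 1 − D₀(k_2−k_1)/(k_1 L₀) = 0.5007,
t_c = ln(4.366 × 0.5007) / (1.79 − 0.410) = ln(2.186) / 1.380 = 0.7820/1.380 = 0.5667 d.
L(t_c) = L₀ e^(−k_1 t_c) = 6.06 × 0.7927 = 4.804 mg/L, and at the critical point k_2 D_c = k_1 L, so D_c = (0.410/1.79) × 4.804 = 1.100 mg/L.
Minimum DO = C_s − D_c = 11.1 − 1.100 = 10.00 mg/L.

t_c ≈ 0.567 d; D_c ≈ 1.10 mg/L; min DO ≈ 10.0 mg/L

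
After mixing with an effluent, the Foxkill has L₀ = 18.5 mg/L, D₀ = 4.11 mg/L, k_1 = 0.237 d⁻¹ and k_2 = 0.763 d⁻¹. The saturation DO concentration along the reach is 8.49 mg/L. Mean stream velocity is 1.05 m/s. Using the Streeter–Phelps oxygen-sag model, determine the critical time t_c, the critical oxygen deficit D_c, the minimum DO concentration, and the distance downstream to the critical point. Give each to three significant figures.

t_c ≈ 0.931 d; D_c ≈ 4.61 mg/L; min DO ≈ 3.88 mg/L; x_c ≈ 84.5 km

t_c = [1/(k_2−k_1)] ln[(k_2/k_1)(1 − D₀(k_2−k_1)/(k_1 L₀))]
= [1/(0.763−0.237)] ln[(0.763/0.237)(1 − 4.11×0.5260/(0.237×18.5))]
= (1/0.5260) ln[3.219 × 0.5069] = 1.901 × ln(1.632) = 1.901 × 0.4898 = 0.9312 d.
D_c = (k_1/k_2) L₀ e^(−k_1 t_c) = (0.237/0.763) × 18.5 × e^(−0.237×0.9312) = 0.3106 × 18.5 × 0.8020 = 4.608 mg/L.
Minimum DO = C_s − D_c = 8.49 − 4.608 = 3.882 mg/L.
x_c = v t_c = 1.05 m/s × 0.9312 d × 86400 s/d = 84480 m ≈ 84.5 km.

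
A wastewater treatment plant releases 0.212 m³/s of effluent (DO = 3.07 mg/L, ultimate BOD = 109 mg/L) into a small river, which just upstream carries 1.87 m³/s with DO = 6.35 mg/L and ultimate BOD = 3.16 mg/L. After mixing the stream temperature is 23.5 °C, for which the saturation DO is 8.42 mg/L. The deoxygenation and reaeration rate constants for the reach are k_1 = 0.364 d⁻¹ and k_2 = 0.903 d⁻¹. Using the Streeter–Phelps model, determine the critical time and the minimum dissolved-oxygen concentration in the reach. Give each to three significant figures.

Mixed DO = (1.87×6.35 + 0.212×3.07)/(1.87+0.212) = 12.53/2.082 = 6.016 mg/L.
Mixed L₀ = (1.87×3.16 + 0.212×109)/(2.082) = 29.02/2.082 = 13.94 mg/L.
Initial deficit D₀ = C_s − DO₀ = 8.42 − 6.016 = 2.404 mg/L.
t_c = (1/0.5390) ln[(0.903/0.364)(1 − 2.404×0.5390/(0.364×13.94))] = 1.855 × ln(1.847) = 1.138 d.
D_c = (0.364/0.903) × 13.94 × e^(−0.364×1.138) = 0.4031 × 13.94 × 0.6607 = 3.712 mg/L.
Minimum DO = 8.42 − 3.712 = 4.708 mg/L.

t_c ≈ 1.14 d; minimum DO ≈ 4.71 mg/L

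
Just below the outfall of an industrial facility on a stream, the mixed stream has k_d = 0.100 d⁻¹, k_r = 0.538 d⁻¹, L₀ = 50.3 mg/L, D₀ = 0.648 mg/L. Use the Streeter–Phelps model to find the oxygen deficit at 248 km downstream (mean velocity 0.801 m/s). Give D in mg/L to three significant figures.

Travel time t = x/v = 248 km / (0.801 m/s) = 248000 m / 0.801 m/s = 309600 s = 3.583 d.
k_d L₀/(k_r−k_d) = 0.100×50.3/(0.538−0.100) = 5.030/0.4380 = 11.48 mg/L.
e^(−k_d t) = e^(−0.100×3.583) = 0.6988; e^(−k_r t) = e^(−0.538×3.583) = 0.1455.
D = 11.48 × (0.6988 − 0.1455) + 0.648 × 0.1455 = 6.355 + 0.09425 = 6.449 mg/L.

D ≈ 6.45 mg/L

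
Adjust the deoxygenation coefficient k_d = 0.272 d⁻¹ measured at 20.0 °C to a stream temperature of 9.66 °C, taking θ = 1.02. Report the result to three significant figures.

k_d ≈ 0.222 d⁻¹

k_d(T₂) = k_d(T₁) · θ^(T₂−T₁) = 0.272 × 1.02^(9.66−20.0)
= 0.272 × 1.02^-10.3 = 0.272 × 0.8148 = 0.2216 d⁻¹.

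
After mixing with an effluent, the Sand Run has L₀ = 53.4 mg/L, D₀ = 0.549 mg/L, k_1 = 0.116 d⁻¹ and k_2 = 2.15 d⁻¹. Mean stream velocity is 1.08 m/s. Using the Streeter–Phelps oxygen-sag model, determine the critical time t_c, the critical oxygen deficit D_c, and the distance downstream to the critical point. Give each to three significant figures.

t_c ≈ 1.34 d; D_c ≈ 2.47 mg/L; x_c ≈ 125 km

With k_2/k_1 = 18.53 and 1 − D₀(k_2−k_1)/(k_1 L₀) = 0.8197,
t_c = ln(18.53 × 0.8197) / (2.15 − 0.116) = ln(15.19) / 2.034 = 2.721/2.034 = 1.338 d.
L(t_c) = L₀ e^(−k_1 t_c) = 53.4 × 0.8563 = 45.72 mg/L, and at the critical point k_2 D_c = k_1 L, so D_c = (0.116/2.15) × 45.72 = 2.467 mg/L.
x_c = v t_c = 1.08 m/s × 1.338 d × 86400 s/d = 124800 m ≈ 125 km.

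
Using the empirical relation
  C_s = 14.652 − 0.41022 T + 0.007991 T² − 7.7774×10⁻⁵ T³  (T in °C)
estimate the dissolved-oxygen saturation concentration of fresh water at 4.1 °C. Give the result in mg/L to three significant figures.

C_s ≈ 13.1 mg/L

C_s = 14.652 − 0.41022×4.1 + 0.007991×4.1² − 7.7774×10⁻⁵×4.1³ = 13.10 mg/L.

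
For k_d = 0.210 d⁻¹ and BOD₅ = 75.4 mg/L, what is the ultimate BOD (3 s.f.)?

L₀ ≈ 116 mg/L

BOD₅ = L₀(1 − e^(−5k_d)) ⇒ L₀ = BOD₅ / (1 − e^(−5×0.210))
= 75.4 / (1 − 0.3499) = 75.4 / 0.6501 = 116.0 mg/L.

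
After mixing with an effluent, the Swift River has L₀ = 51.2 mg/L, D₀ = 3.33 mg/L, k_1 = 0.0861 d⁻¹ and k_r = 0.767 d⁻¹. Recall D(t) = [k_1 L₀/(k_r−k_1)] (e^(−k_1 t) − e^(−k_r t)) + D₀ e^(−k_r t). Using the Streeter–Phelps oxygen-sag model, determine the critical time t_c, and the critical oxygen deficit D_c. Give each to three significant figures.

t_c ≈ 2.15 d; D_c ≈ 4.78 mg/L

t_c = [1/(k_r−k_1)] ln[(k_r/k_1)(1 − D₀(k_r−k_1)/(k_1 L₀))]
= [1/(0.767−0.0861)] ln[(0.767/0.0861)(1 − 3.33×0.6809/(0.0861×51.2))]
= (1/0.6809) ln[8.908 × 0.4857] = 1.469 × ln(4.326) = 1.469 × 1.465 = 2.151 d.
L(t_c) = L₀ e^(−k_1 t_c) = 51.2 × 0.8309 = 42.54 mg/L, and at the critical point k_r D_c = k_1 L, so D_c = (0.0861/0.767) × 42.54 = 4.776 mg/L.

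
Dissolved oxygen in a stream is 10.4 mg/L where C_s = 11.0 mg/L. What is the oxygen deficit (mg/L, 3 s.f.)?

D ≈ 0.600 mg/L

D = C_s − C = 11.0 − 10.4 = 0.600 mg/L.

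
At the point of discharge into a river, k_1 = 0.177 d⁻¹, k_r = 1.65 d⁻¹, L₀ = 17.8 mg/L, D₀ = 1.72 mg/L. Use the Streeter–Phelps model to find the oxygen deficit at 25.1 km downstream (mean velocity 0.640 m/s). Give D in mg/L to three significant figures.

D ≈ 1.78 mg/L

Travel time t = x/v = 25.1 km / (0.640 m/s) = 25100 m / 0.640 m/s = 39220 s = 0.4539 d.
k_1 L₀/(k_r−k_1) = 0.177×17.8/(1.65−0.177) = 3.151/1.473 = 2.139 mg/L.
e^(−k_1 t) = e^(−0.177×0.4539) = 0.9228; e^(−k_r t) = e^(−1.65×0.4539) = 0.4729.
D = 2.139 × (0.9228 − 0.4729) + 1.72 × 0.4729 = 0.9624 + 0.8133 = 1.776 mg/L.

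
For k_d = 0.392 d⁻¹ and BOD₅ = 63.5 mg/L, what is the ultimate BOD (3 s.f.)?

L₀ ≈ 73.9 mg/L

BOD₅ = L₀(1 − e^(−5k_d)) ⇒ L₀ = BOD₅ / (1 − e^(−5×0.392))
= 63.5 / (1 − 0.1409) = 63.5 / 0.8591 = 73.91 mg/L.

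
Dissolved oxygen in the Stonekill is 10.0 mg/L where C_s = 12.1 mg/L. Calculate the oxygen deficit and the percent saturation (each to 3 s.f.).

D = C_s − C = 12.1 − 10.0 = 2.10 mg/L.
% saturation = 10.0/12.1 × 100 = 82.6 %.

D ≈ 2.10 mg/L; 82.6 % saturation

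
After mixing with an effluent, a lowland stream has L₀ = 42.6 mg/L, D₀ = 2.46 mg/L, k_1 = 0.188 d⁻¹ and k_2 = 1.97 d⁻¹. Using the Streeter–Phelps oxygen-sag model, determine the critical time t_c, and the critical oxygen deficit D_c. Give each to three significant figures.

t_c ≈ 0.874 d; D_c ≈ 3.45 mg/L

t_c = [1/(k_2−k_1)] ln[(k_2/k_1)(1 − D₀(k_2−k_1)/(k_1 L₀))]
= [1/(1.97−0.188)] ln[(1.97/0.188)(1 − 2.46×1.782/(0.188×42.6))]
= (1/1.782) ln[10.48 × 0.4526] = 0.5612 × ln(4.743) = 0.5612 × 1.557 = 0.8736 d.
L(t_c) = L₀ e^(−k_1 t_c) = 42.6 × 0.8485 = 36.15 mg/L, and at the critical point k_2 D_c = k_1 L, so D_c = (0.188/1.97) × 36.15 = 3.450 mg/L.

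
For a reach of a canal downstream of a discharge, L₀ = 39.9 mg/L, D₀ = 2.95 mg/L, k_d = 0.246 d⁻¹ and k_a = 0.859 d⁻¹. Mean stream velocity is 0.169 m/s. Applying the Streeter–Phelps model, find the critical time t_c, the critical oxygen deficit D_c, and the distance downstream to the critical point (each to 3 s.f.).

t_c = [1/(k_a−k_d)] ln[(k_a/k_d)(1 − D₀(k_a−k_d)/(k_d L₀))]
= [1/(0.859−0.246)] ln[(0.859/0.246)(1 − 2.95×0.6130/(0.246×39.9))]
= (1/0.6130) ln[3.492 × 0.8158] = 1.631 × ln(2.849) = 1.631 × 1.047 = 1.708 d.
L(t_c) = L₀ e^(−k_d t_c) = 39.9 × 0.6570 = 26.21 mg/L, and at the critical point k_a D_c = k_d L, so D_c = (0.246/0.859) × 26.21 = 7.507 mg/L.
x_c = v t_c = 0.169 m/s × 1.708 d × 86400 s/d = 24930 m ≈ 24.9 km.

t_c ≈ 1.71 d; D_c ≈ 7.51 mg/L; x_c ≈ 24.9 km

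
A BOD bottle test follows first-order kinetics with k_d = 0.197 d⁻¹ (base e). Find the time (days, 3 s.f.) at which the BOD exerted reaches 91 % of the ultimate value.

y/L₀ = 1 − e^(−k_d t) = 0.91 ⇒ e^(−k_d t) = 0.0900
t = −ln(0.0900) / 0.197 = 2.408 / 0.197 = 12.22 d.

t ≈ 12.2 d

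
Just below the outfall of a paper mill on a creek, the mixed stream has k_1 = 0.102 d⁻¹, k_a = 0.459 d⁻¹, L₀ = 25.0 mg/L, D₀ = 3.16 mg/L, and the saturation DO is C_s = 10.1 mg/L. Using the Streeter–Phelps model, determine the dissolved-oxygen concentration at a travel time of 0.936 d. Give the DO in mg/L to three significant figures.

k_1 L₀/(k_a−k_1) = 0.102×25.0/(0.459−0.102) = 2.550/0.3570 = 7.143 mg/L.
e^(−k_1 t) = e^(−0.102×0.9360) = 0.9089; e^(−k_a t) = e^(−0.459×0.9360) = 0.6508.
D = 7.143 × (0.9089 − 0.6508) + 3.16 × 0.6508 = 1.844 + 2.056 = 3.901 mg/L.
DO = C_s − D = 10.1 − 3.901 = 6.199 mg/L.

DO ≈ 6.20 mg/L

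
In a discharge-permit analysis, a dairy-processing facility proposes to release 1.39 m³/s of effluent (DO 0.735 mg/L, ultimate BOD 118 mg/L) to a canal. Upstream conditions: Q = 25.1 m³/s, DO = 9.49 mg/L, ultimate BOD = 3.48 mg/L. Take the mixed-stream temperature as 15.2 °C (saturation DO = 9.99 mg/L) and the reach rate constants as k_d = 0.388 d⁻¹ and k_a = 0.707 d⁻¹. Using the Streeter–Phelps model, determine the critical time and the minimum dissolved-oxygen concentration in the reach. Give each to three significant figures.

t_c ≈ 1.61 d; minimum DO ≈ 7.20 mg/L

Mixed DO = (25.1×9.49 + 1.39×0.735)/(25.1+1.39) = 239.2/26.49 = 9.031 mg/L.
Mixed L₀ = (25.1×3.48 + 1.39×118)/(26.49) = 251.4/26.49 = 9.489 mg/L.
Initial deficit D₀ = C_s − DO₀ = 9.99 − 9.031 = 0.9594 mg/L.
t_c = (1/0.3190) ln[(0.707/0.388)(1 − 0.9594×0.3190/(0.388×9.489))] = 3.135 × ln(1.671) = 1.609 d.
D_c = (0.388/0.707) × 9.489 × e^(−0.388×1.609) = 0.5488 × 9.489 × 0.5357 = 2.790 mg/L.
Minimum DO = 9.99 − 2.790 = 7.200 mg/L.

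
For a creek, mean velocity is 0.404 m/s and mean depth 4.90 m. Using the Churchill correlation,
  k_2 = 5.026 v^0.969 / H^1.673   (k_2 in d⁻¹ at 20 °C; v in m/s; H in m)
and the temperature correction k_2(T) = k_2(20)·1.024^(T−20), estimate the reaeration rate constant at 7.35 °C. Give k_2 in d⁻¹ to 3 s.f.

k_2 ≈ 0.108 d⁻¹

k_2(20) = 5.026 × 0.404^0.969 / 4.90^1.673 = 5.026 × 0.4155 / 14.28 = 0.1463 d⁻¹.
k_2(7.35) = 0.1463 × 1.024^(7.35−20) = 0.1463 × 0.7408 = 0.1083 d⁻¹.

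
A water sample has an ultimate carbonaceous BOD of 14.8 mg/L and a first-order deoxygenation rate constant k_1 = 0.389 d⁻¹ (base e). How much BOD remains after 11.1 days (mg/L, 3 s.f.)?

L ≈ 0.197 mg/L

L_t = L₀ e^(−k_1 t) = 14.8 × e^(−0.389×11.1) = 14.8 × 0.01333 = 0.1973 mg/L.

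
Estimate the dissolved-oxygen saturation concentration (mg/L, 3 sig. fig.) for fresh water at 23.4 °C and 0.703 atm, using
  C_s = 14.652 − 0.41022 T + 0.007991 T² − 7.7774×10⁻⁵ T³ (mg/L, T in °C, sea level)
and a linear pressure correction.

C_s ≈ 5.93 mg/L

At sea level: C_s = 14.652 − 0.41022×23.4 + 0.007991×23.4² − 7.7774×10⁻⁵×23.4³ = 8.432 mg/L.
Pressure correction: C_s' = 8.432 × 0.703 = 5.928 mg/L.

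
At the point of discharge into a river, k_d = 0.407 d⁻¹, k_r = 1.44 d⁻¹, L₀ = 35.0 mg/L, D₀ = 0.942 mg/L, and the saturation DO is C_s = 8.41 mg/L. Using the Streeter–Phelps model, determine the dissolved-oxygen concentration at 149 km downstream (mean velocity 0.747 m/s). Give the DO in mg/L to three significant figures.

DO ≈ 3.48 mg/L

Travel time t = x/v = 149 km / (0.747 m/s) = 149000 m / 0.747 m/s = 199500 s = 2.309 d.
k_d L₀/(k_r−k_d) = 0.407×35.0/(1.44−0.407) = 14.24/1.033 = 13.79 mg/L.
e^(−k_d t) = e^(−0.407×2.309) = 0.3908; e^(−k_r t) = e^(−1.44×2.309) = 0.03599.
D = 13.79 × (0.3908 − 0.03599) + 0.942 × 0.03599 = 4.892 + 0.03391 = 4.926 mg/L.
DO = C_s − D = 8.41 − 4.926 = 3.484 mg/L.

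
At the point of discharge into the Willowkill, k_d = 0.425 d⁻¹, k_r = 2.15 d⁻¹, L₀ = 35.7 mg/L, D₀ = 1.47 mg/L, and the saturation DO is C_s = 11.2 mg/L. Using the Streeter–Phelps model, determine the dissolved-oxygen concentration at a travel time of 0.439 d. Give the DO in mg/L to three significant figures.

DO ≈ 6.75 mg/L

k_d L₀/(k_r−k_d) = 0.425×35.7/(2.15−0.425) = 15.17/1.725 = 8.796 mg/L.
e^(−k_d t) = e^(−0.425×0.4390) = 0.8298; e^(−k_r t) = e^(−2.15×0.4390) = 0.3891.
D = 8.796 × (0.8298 − 0.3891) + 1.47 × 0.3891 = 3.876 + 0.5720 = 4.448 mg/L.
DO = C_s − D = 11.2 − 4.448 = 6.752 mg/L.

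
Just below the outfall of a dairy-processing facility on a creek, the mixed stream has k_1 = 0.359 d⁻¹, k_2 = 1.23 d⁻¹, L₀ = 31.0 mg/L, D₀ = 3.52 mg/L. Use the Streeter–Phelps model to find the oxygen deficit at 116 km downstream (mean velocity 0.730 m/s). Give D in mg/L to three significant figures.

D ≈ 5.64 mg/L

Travel time t = x/v = 116 km / (0.730 m/s) = 116000 m / 0.730 m/s = 158900 s = 1.839 d.
k_1 L₀/(k_2−k_1) = 0.359×31.0/(1.23−0.359) = 11.13/0.8710 = 12.78 mg/L.
e^(−k_1 t) = e^(−0.359×1.839) = 0.5167; e^(−k_2 t) = e^(−1.23×1.839) = 0.1041.
D = 12.78 × (0.5167 − 0.1041) + 3.52 × 0.1041 = 5.272 + 0.3665 = 5.638 mg/L.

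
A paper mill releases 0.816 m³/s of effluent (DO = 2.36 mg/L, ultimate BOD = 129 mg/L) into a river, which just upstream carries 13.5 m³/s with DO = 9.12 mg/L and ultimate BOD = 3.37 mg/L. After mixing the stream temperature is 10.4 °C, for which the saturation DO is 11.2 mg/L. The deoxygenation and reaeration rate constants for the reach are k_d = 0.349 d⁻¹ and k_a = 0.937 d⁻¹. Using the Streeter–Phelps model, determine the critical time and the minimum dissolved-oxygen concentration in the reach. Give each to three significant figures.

Mixed DO = (13.5×9.12 + 0.816×2.36)/(13.5+0.816) = 125.0/14.32 = 8.735 mg/L.
Mixed L₀ = (13.5×3.37 + 0.816×129)/(14.32) = 150.8/14.32 = 10.53 mg/L.
Initial deficit D₀ = C_s − DO₀ = 11.2 − 8.735 = 2.465 mg/L.
t_c = (1/0.5880) ln[(0.937/0.349)(1 − 2.465×0.5880/(0.349×10.53))] = 1.701 × ln(1.626) = 0.8266 d.
D_c = (0.349/0.937) × 10.53 × e^(−0.349×0.8266) = 0.3725 × 10.53 × 0.7494 = 2.939 mg/L.
Minimum DO = 11.2 − 2.939 = 8.261 mg/L.

t_c ≈ 0.827 d; minimum DO ≈ 8.26 mg/L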